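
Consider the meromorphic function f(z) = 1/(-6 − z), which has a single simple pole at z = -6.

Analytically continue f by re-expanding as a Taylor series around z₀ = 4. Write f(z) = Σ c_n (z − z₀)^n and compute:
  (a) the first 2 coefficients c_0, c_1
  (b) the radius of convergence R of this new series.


Let w = z − z₀, so z = z₀ + w.
Then -6 − z = -6 − (z₀ + w) = (-6 − z₀) − w = -10 − w.
f(z) = 1/(-10 − w) = (1/(-10)) · 1/(1 − w/(-10)) = Σ_{n≥0} w^n / (-10)^(n+1).
So c_n = 1/(-10)^(n+1):
  c_0 = 1/(-10)^1 = -1/10.
  c_1 = 1/(-10)^2 = 1/100.
The series is valid for |w/d| < 1, i.e. |z − z₀| < |d|.
Radius of convergence: R = |-6 − z₀| = |-10| = 10 (distance from z₀ to the singularity z = -6).

c_0 = -1/10, c_1 = 1/100; R = 10.


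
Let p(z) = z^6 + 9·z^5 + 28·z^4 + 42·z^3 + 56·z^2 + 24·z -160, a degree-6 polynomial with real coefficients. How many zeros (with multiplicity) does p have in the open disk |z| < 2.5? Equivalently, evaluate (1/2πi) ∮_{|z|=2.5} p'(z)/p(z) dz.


The zeros of p are: 1, (0 + 2i), (0 - 2i), -4, (-3 + 1i), (-3 - 1i).
Their magnitudes are: 1, 2, 2, 4, 3.162, 3.162.
Zeros with |z| < R = 2.5: 1, (0 + 2i), (0 - 2i).
Count = 3.
By the argument principle, (1/2πi) ∮_{|z|=R} p'(z)/p(z) dz equals exactly this count.

Number of zeros inside |z| < 2.5: 3.


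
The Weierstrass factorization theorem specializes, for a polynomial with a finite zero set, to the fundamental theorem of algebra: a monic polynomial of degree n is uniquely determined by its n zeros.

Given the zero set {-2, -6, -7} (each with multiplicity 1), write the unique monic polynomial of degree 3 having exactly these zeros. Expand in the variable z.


The polynomial is p(z) = ∏_{α ∈ S} (z − α), where S = {-2, -6, -7}.
Expanding the product yields: p(z) = z^3 + 15·z^2 + 68·z + 84.
The resulting polynomial has degree 3 and real coefficients as required.

p(z) = z^3 + 15·z^2 + 68·z + 84.


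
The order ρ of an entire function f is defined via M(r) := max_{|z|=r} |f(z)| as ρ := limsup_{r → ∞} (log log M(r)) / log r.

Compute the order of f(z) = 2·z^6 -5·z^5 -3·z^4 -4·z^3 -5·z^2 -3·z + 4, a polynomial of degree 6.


|f(z)| ≤ Σ|c_k|·r^k = O(r^6) as r → ∞. Polynomial growth is O(e^{r^ε}) for every ε > 0 (since r^6/e^{r^ε} → 0), so ρ ≤ ε for all ε > 0, i.e. ρ = 0. Every nonconstant polynomial has order 0.
Therefore ρ = 0.

Order ρ = 0.


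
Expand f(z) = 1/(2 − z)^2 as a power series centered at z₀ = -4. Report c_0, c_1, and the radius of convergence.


Let w = z − z₀, so z = z₀ + w.
Then 2 − z = 2 − (z₀ + w) = (2 − z₀) − w = 6 − w.
f(z) = 1/(6 − w)^2 = (1/(6)^2) · (1 − w/(6))^{−2}.
By the binomial series (1−u)^{−2} = Σ_{n≥0} C(n+1, 1) u^n for |u|<1, with u = w/(6):
  c_n = C(n+1, 1) / (6)^(n+2).
  c_0 = 1/(6)^2 = 1/36.
  c_1 = 2/(6)^3 = 1/108.
The series is valid for |w/d| < 1, i.e. |z − z₀| < |d|.
Radius of convergence: R = |2 − z₀| = |6| = 6 (distance from z₀ to the singularity z = 2).

c_0 = 1/36, c_1 = 1/108; R = 6.


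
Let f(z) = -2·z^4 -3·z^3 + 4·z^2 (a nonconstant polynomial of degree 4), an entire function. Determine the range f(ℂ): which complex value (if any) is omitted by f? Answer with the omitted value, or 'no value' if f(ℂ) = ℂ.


Little Picard bounds the complement of f(ℂ) to at most one point.
For every w ∈ ℂ, the equation p(z) − w = 0 is a nonconstant polynomial in z and hence has at least one root by the fundamental theorem of algebra. So p is surjective onto ℂ, omitting no value.

Omitted value: no value.


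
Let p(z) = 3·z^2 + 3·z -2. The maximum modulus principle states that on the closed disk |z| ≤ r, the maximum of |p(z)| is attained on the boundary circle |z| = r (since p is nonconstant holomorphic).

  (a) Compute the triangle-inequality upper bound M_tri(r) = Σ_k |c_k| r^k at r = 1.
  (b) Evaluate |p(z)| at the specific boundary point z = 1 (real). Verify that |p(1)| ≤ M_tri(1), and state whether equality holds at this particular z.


Coefficients: c_0 = -2, c_1 = 3, c_2 = 3. Radius r = 1.
Part (a). Triangle bound: M_tri(r) = Σ_k |c_k| r^k
  = |-2|·1^0 + |3|·1^1 + |3|·1^2
  = 2 + 3 + 3 = 8.
This bounds M(r) := max_{|z|=r} |p(z)| from above; equality holds iff all terms c_k z^k can be made to align in phase at a single z on |z|=r.
Part (b). At z = 1 (real, on the circle |z| = r):
  p(1) = (-2)·1^0 + (3)·1^1 + (3)·1^2 = 4.
  |p(1)| = 4.
Check: |p(1)| = 4 ≤ 8 = M_tri(1). ✓ Equality does not hold at z = 1 (the coefficients have mixed signs, so the terms do not all align in phase there).

M_tri(1) = 8; |p(1)| = 4; equality at z=1: no.


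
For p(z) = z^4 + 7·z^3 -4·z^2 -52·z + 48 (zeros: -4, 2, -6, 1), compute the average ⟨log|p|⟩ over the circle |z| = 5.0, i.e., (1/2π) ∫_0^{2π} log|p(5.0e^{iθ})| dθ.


Zeros: -6, -4, 1, 2; r = 5.0.
Inside |z| < r: -4, 1, 2. Outside (|z| ≥ r): -6.
p(0) = 48, so log|p(0)| = log(48) = 3.8712.
Apply Jensen: I(r) = log|p(0)| + Σ_k log(r/|z_k|), summed over zeros inside |z| < r.
  log(r/|z_k|) for z_k = -4: log(5.0/4) = 0.2231
  log(r/|z_k|) for z_k = 2: log(5.0/2) = 0.9163
  log(r/|z_k|) for z_k = 1: log(5.0/1) = 1.6094
  Outside zeros (-6) contribute nothing to the Jensen sum.
Sum over inside zeros: 2.7489.
I(r) = log|p(0)| + (inside sum) = 3.8712 + 2.7489 = 6.6201.
Note: since some zeros are outside |z| ≤ r, the simplified n·log(r) form does NOT apply — only the inside zeros contribute.

I(r) ≈ 6.6201.


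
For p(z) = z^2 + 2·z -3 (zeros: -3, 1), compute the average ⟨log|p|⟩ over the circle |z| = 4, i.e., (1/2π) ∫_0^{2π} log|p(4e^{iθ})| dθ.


Zeros: -3, 1; r = 4.
Inside |z| < r: -3, 1. Outside (|z| ≥ r): ∅.
p(0) = -3, so log|p(0)| = log(3) = 1.0986.
Apply Jensen: I(r) = log|p(0)| + Σ_k log(r/|z_k|), summed over zeros inside |z| < r.
  log(r/|z_k|) for z_k = -3: log(4/3) = 0.2877
  log(r/|z_k|) for z_k = 1: log(4/1) = 1.3863
Sum over inside zeros: 1.6740.
I(r) = log|p(0)| + (inside sum) = 1.0986 + 1.6740 = 2.7726.
Closed form (all zeros inside, monic): I(r) = n·log(r) = 2·log(4) = 2.7726. ✓

I(r) ≈ 2.7726.


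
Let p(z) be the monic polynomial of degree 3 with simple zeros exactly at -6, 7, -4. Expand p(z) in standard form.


The polynomial is p(z) = ∏_{α ∈ S} (z − α), where S = {-6, 7, -4}.
Expanding the product yields: p(z) = z^3 + 3·z^2 -46·z -168.
The resulting polynomial has degree 3 and real coefficients as required.

p(z) = z^3 + 3·z^2 -46·z -168.


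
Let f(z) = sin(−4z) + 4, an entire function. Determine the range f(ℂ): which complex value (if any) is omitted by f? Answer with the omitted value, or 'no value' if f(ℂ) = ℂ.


Little Picard bounds the complement of f(ℂ) to at most one point.
sin is entire and surjective onto ℂ: for every w ∈ ℂ, sin(ζ) = w has a solution ζ ∈ ℂ (e.g., via the complex inverse arcsin). With ζ = −4z this gives z = ζ/(-4). Then 1·sin(−4z) takes every value in 1·ℂ = ℂ, and adding 4 is a bijection of ℂ. So f is surjective and omits no value. (Note: only on the real line is sin bounded by [−1, 1].)

Omitted value: no value.


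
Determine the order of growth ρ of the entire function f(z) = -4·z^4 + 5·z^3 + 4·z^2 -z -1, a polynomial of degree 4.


|f(z)| ≤ Σ|c_k|·r^k = O(r^4) as r → ∞. Polynomial growth is O(e^{r^ε}) for every ε > 0 (since r^4/e^{r^ε} → 0), so ρ ≤ ε for all ε > 0, i.e. ρ = 0. Every nonconstant polynomial has order 0.
Therefore ρ = 0.

Order ρ = 0.


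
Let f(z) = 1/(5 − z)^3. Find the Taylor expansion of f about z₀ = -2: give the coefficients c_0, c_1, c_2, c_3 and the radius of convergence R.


Let w = z − z₀, so z = z₀ + w.
Then 5 − z = 5 − (z₀ + w) = (5 − z₀) − w = 7 − w.
f(z) = 1/(7 − w)^3 = (1/(7)^3) · (1 − w/(7))^{−3}.
By the binomial series (1−u)^{−3} = Σ_{n≥0} C(n+2, 2) u^n for |u|<1, with u = w/(7):
  c_n = C(n+2, 2) / (7)^(n+3).
  c_0 = 1/(7)^3 = 1/343.
  c_1 = 3/(7)^4 = 3/2401.
  c_2 = 6/(7)^5 = 6/16807.
  c_3 = 10/(7)^6 = 10/117649.
The series is valid for |w/d| < 1, i.e. |z − z₀| < |d|.
Radius of convergence: R = |5 − z₀| = |7| = 7 (distance from z₀ to the singularity z = 5).

c_0 = 1/343, c_1 = 3/2401, c_2 = 6/16807, c_3 = 10/117649; R = 7.


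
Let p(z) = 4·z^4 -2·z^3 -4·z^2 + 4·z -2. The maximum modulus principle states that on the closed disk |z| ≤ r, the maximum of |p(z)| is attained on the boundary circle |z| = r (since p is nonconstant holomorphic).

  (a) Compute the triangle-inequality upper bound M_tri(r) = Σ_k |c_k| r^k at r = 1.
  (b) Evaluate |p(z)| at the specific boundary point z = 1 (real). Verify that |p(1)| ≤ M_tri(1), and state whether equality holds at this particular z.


Coefficients: c_0 = -2, c_1 = 4, c_2 = -4, c_3 = -2, c_4 = 4. Radius r = 1.
Part (a). Triangle bound: M_tri(r) = Σ_k |c_k| r^k
  = |-2|·1^0 + |4|·1^1 + |-4|·1^2 + |-2|·1^3 + |4|·1^4
  = 2 + 4 + 4 + 2 + 4 = 16.
This bounds M(r) := max_{|z|=r} |p(z)| from above; equality holds iff all terms c_k z^k can be made to align in phase at a single z on |z|=r.
Part (b). At z = 1 (real, on the circle |z| = r):
  p(1) = (-2)·1^0 + (4)·1^1 + (-4)·1^2 + (-2)·1^3 + (4)·1^4 = 0.
  |p(1)| = 0.
Check: |p(1)| = 0 ≤ 16 = M_tri(1). ✓ Equality does not hold at z = 1 (the coefficients have mixed signs, so the terms do not all align in phase there).

M_tri(1) = 16; |p(1)| = 0; equality at z=1: no.


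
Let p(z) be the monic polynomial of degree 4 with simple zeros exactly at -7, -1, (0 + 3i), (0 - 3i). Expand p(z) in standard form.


The polynomial is p(z) = ∏_{α ∈ S} (z − α), where S = {-7, -1, (0 + 3i), (0 - 3i)}.
Expanding the product yields: p(z) = z^4 + 8·z^3 + 16·z^2 + 72·z + 63.
Note conjugate pairs combine to real quadratics: (z − (0+3i))(z − (0−3i)) = z² + 9.
The resulting polynomial has degree 4 and real coefficients as required.

p(z) = z^4 + 8·z^3 + 16·z^2 + 72·z + 63.


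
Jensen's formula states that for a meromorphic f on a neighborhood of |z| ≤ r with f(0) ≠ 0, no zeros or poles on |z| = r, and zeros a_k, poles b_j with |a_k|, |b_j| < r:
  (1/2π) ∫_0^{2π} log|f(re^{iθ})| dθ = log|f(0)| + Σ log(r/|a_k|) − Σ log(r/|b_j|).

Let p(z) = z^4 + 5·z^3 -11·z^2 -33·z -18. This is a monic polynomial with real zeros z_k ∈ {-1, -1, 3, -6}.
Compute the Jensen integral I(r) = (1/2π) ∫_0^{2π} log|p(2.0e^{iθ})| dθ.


Zeros: -6, -1, -1, 3; r = 2.0.
Inside |z| < r: -1, -1. Outside (|z| ≥ r): -6, 3.
p(0) = -18, so log|p(0)| = log(18) = 2.8904.
Apply Jensen: I(r) = log|p(0)| + Σ_k log(r/|z_k|), summed over zeros inside |z| < r.
  log(r/|z_k|) for z_k = -1: log(2.0/1) = 0.6931
  log(r/|z_k|) for z_k = -1: log(2.0/1) = 0.6931
  Outside zeros (-6, 3) contribute nothing to the Jensen sum.
Sum over inside zeros: 1.3863.
I(r) = log|p(0)| + (inside sum) = 2.8904 + 1.3863 = 4.2767.
Note: since some zeros are outside |z| ≤ r, the simplified n·log(r) form does NOT apply — only the inside zeros contribute.

I(r) ≈ 4.2767.


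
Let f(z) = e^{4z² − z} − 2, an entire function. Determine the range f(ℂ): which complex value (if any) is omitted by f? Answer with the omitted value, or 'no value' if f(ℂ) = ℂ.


Little Picard bounds the complement of f(ℂ) to at most one point.
The exponent g(z) = 4z² − z is a nonconstant polynomial, hence surjective onto ℂ. So e^{g(z)} takes every value in {e^w : w ∈ ℂ} = ℂ ∖ {0}. Adding -2 shifts the range to ℂ ∖ {-2}. f omits exactly -2.

Omitted value: -2.


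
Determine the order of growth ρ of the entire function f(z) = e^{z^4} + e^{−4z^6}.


Each summand is entire of order 4 and 6 respectively (as in the single-exponential case). The order of a sum is at most the max of the orders, so ρ ≤ 6. For the lower bound: on |z|=r choose arg z so that -4z^6 is real positive; then |e^{-4z^6}| = e^{4r^6} while |e^{1z^4}| ≤ e^{1r^4} = o(e^{4r^6}). So |f| ≥ e^{4r^6}(1 − o(1)) and ρ ≥ 6. Hence ρ = max(4, 6) = 6.
Therefore ρ = 6.

Order ρ = 6.


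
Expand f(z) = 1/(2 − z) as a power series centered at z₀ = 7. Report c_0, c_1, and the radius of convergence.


Let w = z − z₀, so z = z₀ + w.
Then 2 − z = 2 − (z₀ + w) = (2 − z₀) − w = -5 − w.
f(z) = 1/(-5 − w) = (1/(-5)) · 1/(1 − w/(-5)) = Σ_{n≥0} w^n / (-5)^(n+1).
So c_n = 1/(-5)^(n+1):
  c_0 = 1/(-5)^1 = -1/5.
  c_1 = 1/(-5)^2 = 1/25.
The series is valid for |w/d| < 1, i.e. |z − z₀| < |d|.
Radius of convergence: R = |2 − z₀| = |-5| = 5 (distance from z₀ to the singularity z = 2).

c_0 = -1/5, c_1 = 1/25; R = 5.


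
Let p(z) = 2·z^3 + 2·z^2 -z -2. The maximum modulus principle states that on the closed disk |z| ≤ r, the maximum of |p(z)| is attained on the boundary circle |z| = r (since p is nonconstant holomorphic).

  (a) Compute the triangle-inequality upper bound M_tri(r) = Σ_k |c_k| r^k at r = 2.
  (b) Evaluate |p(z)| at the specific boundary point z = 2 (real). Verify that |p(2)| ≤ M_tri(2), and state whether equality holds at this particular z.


Coefficients: c_0 = -2, c_1 = -1, c_2 = 2, c_3 = 2. Radius r = 2.
Part (a). Triangle bound: M_tri(r) = Σ_k |c_k| r^k
  = |-2|·2^0 + |-1|·2^1 + |2|·2^2 + |2|·2^3
  = 2 + 2 + 8 + 16 = 28.
This bounds M(r) := max_{|z|=r} |p(z)| from above; equality holds iff all terms c_k z^k can be made to align in phase at a single z on |z|=r.
Part (b). At z = 2 (real, on the circle |z| = r):
  p(2) = (-2)·2^0 + (-1)·2^1 + (2)·2^2 + (2)·2^3 = 20.
  |p(2)| = 20.
Check: |p(2)| = 20 ≤ 28 = M_tri(2). ✓ Equality does not hold at z = 2 (the coefficients have mixed signs, so the terms do not all align in phase there).

M_tri(2) = 28; |p(2)| = 20; equality at z=2: no.


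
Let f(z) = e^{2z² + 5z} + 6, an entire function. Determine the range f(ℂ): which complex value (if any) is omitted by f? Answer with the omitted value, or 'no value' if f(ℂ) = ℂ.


Little Picard bounds the complement of f(ℂ) to at most one point.
The exponent g(z) = 2z² + 5z is a nonconstant polynomial, hence surjective onto ℂ. So e^{g(z)} takes every value in {e^w : w ∈ ℂ} = ℂ ∖ {0}. Adding 6 shifts the range to ℂ ∖ {6}. f omits exactly 6.

Omitted value: 6.


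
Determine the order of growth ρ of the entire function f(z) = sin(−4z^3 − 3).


Write sin(w) = (e^{iw} ± e^{−iw})/(2 or 2i), so |sin(w)| ≤ e^{|w|}. With w = −4z^3 − 3, |w| ≤ 4r^3 + 3 on |z|=r, giving M(r) ≤ e^{4r^3 + 3} and ρ ≤ 3. For the lower bound, choose z on |z|=r with -4z^3 purely imaginary of modulus 4r^3; then |sin(−4z^3 − 3)| grows like e^{4r^3}/2, so ρ ≥ 3. Hence ρ = 3.
Therefore ρ = 3.

Order ρ = 3.


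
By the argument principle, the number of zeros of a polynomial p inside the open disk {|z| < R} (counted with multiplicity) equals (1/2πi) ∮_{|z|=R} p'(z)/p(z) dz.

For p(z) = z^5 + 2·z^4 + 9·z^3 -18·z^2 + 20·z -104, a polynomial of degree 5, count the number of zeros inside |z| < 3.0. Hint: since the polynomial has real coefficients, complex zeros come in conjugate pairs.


The zeros of p are: (-2 + 3i), (-2 - 3i), 2, (0 + 2i), (0 - 2i).
Their magnitudes are: 3.606, 3.606, 2, 2, 2.
Zeros with |z| < R = 3.0: 2, (0 + 2i), (0 - 2i).
Count = 3.
By the argument principle, (1/2πi) ∮_{|z|=R} p'(z)/p(z) dz equals exactly this count.

Number of zeros inside |z| < 3.0: 3.


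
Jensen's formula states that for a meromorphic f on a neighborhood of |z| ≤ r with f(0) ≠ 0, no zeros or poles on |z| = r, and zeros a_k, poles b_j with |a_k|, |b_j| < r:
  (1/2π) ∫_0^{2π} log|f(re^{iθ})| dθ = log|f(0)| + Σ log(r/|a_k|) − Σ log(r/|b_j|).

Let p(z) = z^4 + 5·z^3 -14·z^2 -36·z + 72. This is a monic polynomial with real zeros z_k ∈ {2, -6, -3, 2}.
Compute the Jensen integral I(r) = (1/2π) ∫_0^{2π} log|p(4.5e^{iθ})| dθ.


Zeros: -6, -3, 2, 2; r = 4.5.
Inside |z| < r: -3, 2, 2. Outside (|z| ≥ r): -6.
p(0) = 72, so log|p(0)| = log(72) = 4.2767.
Apply Jensen: I(r) = log|p(0)| + Σ_k log(r/|z_k|), summed over zeros inside |z| < r.
  log(r/|z_k|) for z_k = 2: log(4.5/2) = 0.8109
  log(r/|z_k|) for z_k = -3: log(4.5/3) = 0.4055
  log(r/|z_k|) for z_k = 2: log(4.5/2) = 0.8109
  Outside zeros (-6) contribute nothing to the Jensen sum.
Sum over inside zeros: 2.0273.
I(r) = log|p(0)| + (inside sum) = 4.2767 + 2.0273 = 6.3040.
Note: since some zeros are outside |z| ≤ r, the simplified n·log(r) form does NOT apply — only the inside zeros contribute.

I(r) ≈ 6.3040.


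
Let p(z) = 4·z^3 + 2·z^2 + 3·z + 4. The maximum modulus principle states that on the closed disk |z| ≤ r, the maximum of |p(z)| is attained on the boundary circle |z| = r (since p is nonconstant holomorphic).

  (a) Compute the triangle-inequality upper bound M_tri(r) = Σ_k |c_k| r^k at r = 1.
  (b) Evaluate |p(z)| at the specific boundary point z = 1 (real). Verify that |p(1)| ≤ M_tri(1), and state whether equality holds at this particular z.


Coefficients: c_0 = 4, c_1 = 3, c_2 = 2, c_3 = 4. Radius r = 1.
Part (a). Triangle bound: M_tri(r) = Σ_k |c_k| r^k
  = |4|·1^0 + |3|·1^1 + |2|·1^2 + |4|·1^3
  = 4 + 3 + 2 + 4 = 13.
This bounds M(r) := max_{|z|=r} |p(z)| from above; equality holds iff all terms c_k z^k can be made to align in phase at a single z on |z|=r.
Part (b). At z = 1 (real, on the circle |z| = r):
  p(1) = (4)·1^0 + (3)·1^1 + (2)·1^2 + (4)·1^3 = 13.
  |p(1)| = 13.
Since all nonzero coefficients share the same sign, |p(1)| = 13 = M_tri(1); the triangle bound is attained at z = 1, so in fact M(r) = 13.

M_tri(1) = 13; |p(1)| = 13; equality at z=1: yes.


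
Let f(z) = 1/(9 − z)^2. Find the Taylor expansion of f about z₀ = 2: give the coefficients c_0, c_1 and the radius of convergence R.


Let w = z − z₀, so z = z₀ + w.
Then 9 − z = 9 − (z₀ + w) = (9 − z₀) − w = 7 − w.
f(z) = 1/(7 − w)^2 = (1/(7)^2) · (1 − w/(7))^{−2}.
By the binomial series (1−u)^{−2} = Σ_{n≥0} C(n+1, 1) u^n for |u|<1, with u = w/(7):
  c_n = C(n+1, 1) / (7)^(n+2).
  c_0 = 1/(7)^2 = 1/49.
  c_1 = 2/(7)^3 = 2/343.
The series is valid for |w/d| < 1, i.e. |z − z₀| < |d|.
Radius of convergence: R = |9 − z₀| = |7| = 7 (distance from z₀ to the singularity z = 9).

c_0 = 1/49, c_1 = 2/343; R = 7.


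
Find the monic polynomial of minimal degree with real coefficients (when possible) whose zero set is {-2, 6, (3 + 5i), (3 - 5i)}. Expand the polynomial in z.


The polynomial is p(z) = ∏_{α ∈ S} (z − α), where S = {-2, 6, (3 + 5i), (3 - 5i)}.
Expanding the product yields: p(z) = z^4 -10·z^3 + 46·z^2 -64·z -408.
Note conjugate pairs combine to real quadratics: (z − (3+5i))(z − (3−5i)) = z² − 6z + 34.
The resulting polynomial has degree 4 and real coefficients as required.

p(z) = z^4 -10·z^3 + 46·z^2 -64·z -408.


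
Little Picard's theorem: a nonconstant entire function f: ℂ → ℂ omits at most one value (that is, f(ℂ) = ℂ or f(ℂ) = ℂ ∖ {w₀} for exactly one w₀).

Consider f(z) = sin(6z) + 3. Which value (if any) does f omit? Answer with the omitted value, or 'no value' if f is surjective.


Little Picard bounds the complement of f(ℂ) to at most one point.
sin is entire and surjective onto ℂ: for every w ∈ ℂ, sin(ζ) = w has a solution ζ ∈ ℂ (e.g., via the complex inverse arcsin). With ζ = 6z this gives z = ζ/(6). Then 1·sin(6z) takes every value in 1·ℂ = ℂ, and adding 3 is a bijection of ℂ. So f is surjective and omits no value. (Note: only on the real line is sin bounded by [−1, 1].)

Omitted value: no value.


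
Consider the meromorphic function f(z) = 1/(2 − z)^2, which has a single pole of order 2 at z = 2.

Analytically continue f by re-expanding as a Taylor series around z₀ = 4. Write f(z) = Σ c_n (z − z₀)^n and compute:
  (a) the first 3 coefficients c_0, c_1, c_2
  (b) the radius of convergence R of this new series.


Let w = z − z₀, so z = z₀ + w.
Then 2 − z = 2 − (z₀ + w) = (2 − z₀) − w = -2 − w.
f(z) = 1/(-2 − w)^2 = (1/(-2)^2) · (1 − w/(-2))^{−2}.
By the binomial series (1−u)^{−2} = Σ_{n≥0} C(n+1, 1) u^n for |u|<1, with u = w/(-2):
  c_n = C(n+1, 1) / (-2)^(n+2).
  c_0 = 1/(-2)^2 = 1/4.
  c_1 = 2/(-2)^3 = -1/4.
  c_2 = 3/(-2)^4 = 3/16.
The series is valid for |w/d| < 1, i.e. |z − z₀| < |d|.
Radius of convergence: R = |2 − z₀| = |-2| = 2 (distance from z₀ to the singularity z = 2).

c_0 = 1/4, c_1 = -1/4, c_2 = 3/16; R = 2.


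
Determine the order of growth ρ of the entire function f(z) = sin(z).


sin(w) is a linear combination of e^{iw} and e^{−iw} (or e^w, e^{−w} in the hyperbolic case), so |sin(w)| ≤ e^{|w|}. With w = z, |w| ≤ 1|z| + 0 = 1r + 0 on |z| = r, giving M(r) ≤ e^{1r + 0}, so ρ ≤ 1. On a suitable ray (z = it for sin/cos; z = t for sinh/cosh, t real → ∞), |sin(z)| grows like e^{1|t|}/2, so ρ ≥ 1. Hence ρ = 1.
Therefore ρ = 1.

Order ρ = 1.


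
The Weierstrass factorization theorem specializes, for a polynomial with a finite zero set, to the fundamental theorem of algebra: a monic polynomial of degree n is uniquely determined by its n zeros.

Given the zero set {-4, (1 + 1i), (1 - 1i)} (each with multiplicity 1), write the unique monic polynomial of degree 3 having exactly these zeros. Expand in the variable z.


The polynomial is p(z) = ∏_{α ∈ S} (z − α), where S = {-4, (1 + 1i), (1 - 1i)}.
Expanding the product yields: p(z) = z^3 + 2·z^2 -6·z + 8.
Note conjugate pairs combine to real quadratics: (z − (1+1i))(z − (1−1i)) = z² − 2z + 2.
The resulting polynomial has degree 3 and real coefficients as required.

p(z) = z^3 + 2·z^2 -6·z + 8.


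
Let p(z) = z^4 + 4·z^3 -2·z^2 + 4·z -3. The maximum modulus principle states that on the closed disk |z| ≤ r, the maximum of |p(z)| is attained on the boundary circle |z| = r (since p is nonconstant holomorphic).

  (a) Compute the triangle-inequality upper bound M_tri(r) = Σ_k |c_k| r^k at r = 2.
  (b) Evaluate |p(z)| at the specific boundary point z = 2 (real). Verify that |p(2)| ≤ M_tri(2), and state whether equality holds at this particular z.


Coefficients: c_0 = -3, c_1 = 4, c_2 = -2, c_3 = 4, c_4 = 1. Radius r = 2.
Part (a). Triangle bound: M_tri(r) = Σ_k |c_k| r^k
  = |-3|·2^0 + |4|·2^1 + |-2|·2^2 + |4|·2^3 + |1|·2^4
  = 3 + 8 + 8 + 32 + 16 = 67.
This bounds M(r) := max_{|z|=r} |p(z)| from above; equality holds iff all terms c_k z^k can be made to align in phase at a single z on |z|=r.
Part (b). At z = 2 (real, on the circle |z| = r):
  p(2) = (-3)·2^0 + (4)·2^1 + (-2)·2^2 + (4)·2^3 + (1)·2^4 = 45.
  |p(2)| = 45.
Check: |p(2)| = 45 ≤ 67 = M_tri(2). ✓ Equality does not hold at z = 2 (the coefficients have mixed signs, so the terms do not all align in phase there).

M_tri(2) = 67; |p(2)| = 45; equality at z=2: no.


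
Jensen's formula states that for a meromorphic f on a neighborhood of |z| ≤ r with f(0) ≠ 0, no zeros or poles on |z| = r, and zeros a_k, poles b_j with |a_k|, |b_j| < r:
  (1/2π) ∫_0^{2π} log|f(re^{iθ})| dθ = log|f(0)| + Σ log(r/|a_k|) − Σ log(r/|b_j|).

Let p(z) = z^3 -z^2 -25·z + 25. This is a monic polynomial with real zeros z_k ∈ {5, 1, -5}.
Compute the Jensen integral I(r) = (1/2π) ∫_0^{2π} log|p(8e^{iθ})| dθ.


Zeros: -5, 1, 5; r = 8.
Inside |z| < r: -5, 1, 5. Outside (|z| ≥ r): ∅.
p(0) = 25, so log|p(0)| = log(25) = 3.2189.
Apply Jensen: I(r) = log|p(0)| + Σ_k log(r/|z_k|), summed over zeros inside |z| < r.
  log(r/|z_k|) for z_k = 5: log(8/5) = 0.4700
  log(r/|z_k|) for z_k = 1: log(8/1) = 2.0794
  log(r/|z_k|) for z_k = -5: log(8/5) = 0.4700
Sum over inside zeros: 3.0194.
I(r) = log|p(0)| + (inside sum) = 3.2189 + 3.0194 = 6.2383.
Closed form (all zeros inside, monic): I(r) = n·log(r) = 3·log(8) = 6.2383. ✓

I(r) ≈ 6.2383.


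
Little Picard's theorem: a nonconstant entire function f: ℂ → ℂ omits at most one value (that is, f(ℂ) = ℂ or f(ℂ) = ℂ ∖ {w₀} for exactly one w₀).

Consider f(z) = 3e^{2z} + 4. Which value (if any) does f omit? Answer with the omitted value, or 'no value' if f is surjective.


Little Picard bounds the complement of f(ℂ) to at most one point.
e^{2z} is never zero on ℂ, so 3·e^{2z} takes every value in ℂ ∖ {0}. Adding 4 shifts the range to ℂ ∖ {4}. Thus f omits exactly the value 4.

Omitted value: 4.


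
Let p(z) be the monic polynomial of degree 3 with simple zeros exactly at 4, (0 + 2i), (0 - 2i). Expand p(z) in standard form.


The polynomial is p(z) = ∏_{α ∈ S} (z − α), where S = {4, (0 + 2i), (0 - 2i)}.
Expanding the product yields: p(z) = z^3 -4·z^2 + 4·z -16.
Note conjugate pairs combine to real quadratics: (z − (0+2i))(z − (0−2i)) = z² + 4.
The resulting polynomial has degree 3 and real coefficients as required.

p(z) = z^3 -4·z^2 + 4·z -16.


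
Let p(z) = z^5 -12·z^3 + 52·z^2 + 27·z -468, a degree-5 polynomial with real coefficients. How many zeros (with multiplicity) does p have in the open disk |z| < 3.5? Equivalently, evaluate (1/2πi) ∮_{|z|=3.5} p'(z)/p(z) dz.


The zeros of p are: -3, (2 + 3i), (2 - 3i), -4, 3.
Their magnitudes are: 3, 3.606, 3.606, 4, 3.
Zeros with |z| < R = 3.5: -3, 3.
Count = 2.
By the argument principle, (1/2πi) ∮_{|z|=R} p'(z)/p(z) dz equals exactly this count.

Number of zeros inside |z| < 3.5: 2.


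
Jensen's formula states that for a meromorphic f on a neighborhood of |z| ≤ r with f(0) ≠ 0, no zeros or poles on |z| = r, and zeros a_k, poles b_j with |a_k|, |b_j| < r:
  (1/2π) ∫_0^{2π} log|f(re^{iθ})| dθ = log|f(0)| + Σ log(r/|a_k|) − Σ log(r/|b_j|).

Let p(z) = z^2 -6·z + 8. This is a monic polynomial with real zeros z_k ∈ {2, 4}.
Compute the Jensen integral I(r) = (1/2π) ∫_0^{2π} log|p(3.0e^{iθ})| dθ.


Zeros: 2, 4; r = 3.0.
Inside |z| < r: 2. Outside (|z| ≥ r): 4.
p(0) = 8, so log|p(0)| = log(8) = 2.0794.
Apply Jensen: I(r) = log|p(0)| + Σ_k log(r/|z_k|), summed over zeros inside |z| < r.
  log(r/|z_k|) for z_k = 2: log(3.0/2) = 0.4055
  Outside zeros (4) contribute nothing to the Jensen sum.
Sum over inside zeros: 0.4055.
I(r) = log|p(0)| + (inside sum) = 2.0794 + 0.4055 = 2.4849.
Note: since some zeros are outside |z| ≤ r, the simplified n·log(r) form does NOT apply — only the inside zeros contribute.

I(r) ≈ 2.4849.


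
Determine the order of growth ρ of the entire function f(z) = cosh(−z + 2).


cosh(w) is a linear combination of e^{iw} and e^{−iw} (or e^w, e^{−w} in the hyperbolic case), so |cosh(w)| ≤ e^{|w|}. With w = −z + 2, |w| ≤ 1|z| + 2 = 1r + 2 on |z| = r, giving M(r) ≤ e^{1r + 2}, so ρ ≤ 1. On a suitable ray (z = it for sin/cos; z = t for sinh/cosh, t real → ∞), |cosh(−z + 2)| grows like e^{1|t|}/2, so ρ ≥ 1. Hence ρ = 1.
Therefore ρ = 1.

Order ρ = 1.


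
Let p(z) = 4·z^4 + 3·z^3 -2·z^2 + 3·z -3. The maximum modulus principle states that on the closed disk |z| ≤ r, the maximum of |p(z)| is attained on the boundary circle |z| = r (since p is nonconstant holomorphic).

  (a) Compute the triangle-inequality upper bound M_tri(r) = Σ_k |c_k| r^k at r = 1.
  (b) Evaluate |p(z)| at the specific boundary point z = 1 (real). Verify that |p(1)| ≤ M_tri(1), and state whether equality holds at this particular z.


Coefficients: c_0 = -3, c_1 = 3, c_2 = -2, c_3 = 3, c_4 = 4. Radius r = 1.
Part (a). Triangle bound: M_tri(r) = Σ_k |c_k| r^k
  = |-3|·1^0 + |3|·1^1 + |-2|·1^2 + |3|·1^3 + |4|·1^4
  = 3 + 3 + 2 + 3 + 4 = 15.
This bounds M(r) := max_{|z|=r} |p(z)| from above; equality holds iff all terms c_k z^k can be made to align in phase at a single z on |z|=r.
Part (b). At z = 1 (real, on the circle |z| = r):
  p(1) = (-3)·1^0 + (3)·1^1 + (-2)·1^2 + (3)·1^3 + (4)·1^4 = 5.
  |p(1)| = 5.
Check: |p(1)| = 5 ≤ 15 = M_tri(1). ✓ Equality does not hold at z = 1 (the coefficients have mixed signs, so the terms do not all align in phase there).

M_tri(1) = 15; |p(1)| = 5; equality at z=1: no.


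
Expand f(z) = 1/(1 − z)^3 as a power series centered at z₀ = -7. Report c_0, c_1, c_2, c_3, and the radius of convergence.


Let w = z − z₀, so z = z₀ + w.
Then 1 − z = 1 − (z₀ + w) = (1 − z₀) − w = 8 − w.
f(z) = 1/(8 − w)^3 = (1/(8)^3) · (1 − w/(8))^{−3}.
By the binomial series (1−u)^{−3} = Σ_{n≥0} C(n+2, 2) u^n for |u|<1, with u = w/(8):
  c_n = C(n+2, 2) / (8)^(n+3).
  c_0 = 1/(8)^3 = 1/512.
  c_1 = 3/(8)^4 = 3/4096.
  c_2 = 6/(8)^5 = 3/16384.
  c_3 = 10/(8)^6 = 5/131072.
The series is valid for |w/d| < 1, i.e. |z − z₀| < |d|.
Radius of convergence: R = |1 − z₀| = |8| = 8 (distance from z₀ to the singularity z = 1).

c_0 = 1/512, c_1 = 3/4096, c_2 = 3/16384, c_3 = 5/131072; R = 8.


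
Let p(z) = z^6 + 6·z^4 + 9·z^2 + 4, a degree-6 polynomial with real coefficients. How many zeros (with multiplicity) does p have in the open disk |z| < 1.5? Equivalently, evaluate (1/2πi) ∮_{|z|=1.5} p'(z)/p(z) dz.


The zeros of p are: (0 + 1i), (0 - 1i), (0 + 2i), (0 - 2i), (0 + 1i), (0 - 1i).
Their magnitudes are: 1, 1, 2, 2, 1, 1.
Zeros with |z| < R = 1.5: (0 + 1i), (0 - 1i), (0 + 1i), (0 - 1i).
Count = 4.
By the argument principle, (1/2πi) ∮_{|z|=R} p'(z)/p(z) dz equals exactly this count.

Number of zeros inside |z| < 1.5: 4.


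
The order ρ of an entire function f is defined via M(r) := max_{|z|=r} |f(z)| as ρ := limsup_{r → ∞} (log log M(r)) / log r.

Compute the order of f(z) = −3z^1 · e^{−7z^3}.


M(r) = max_{|z|=r} |-3|·|z|^1·|e^{−7z^3}| = 3·r^1 · e^{7r^3} (the factors attain their maxima compatibly on |z|=r). Then log M(r) = log 3 + 1·log r + 7r^3, dominated by the last term, so log log M(r) ~ 3·log r. The polynomial factor -3z^1 contributes only a log r term and does not affect the order. ρ = 3.
Therefore ρ = 3.

Order ρ = 3.


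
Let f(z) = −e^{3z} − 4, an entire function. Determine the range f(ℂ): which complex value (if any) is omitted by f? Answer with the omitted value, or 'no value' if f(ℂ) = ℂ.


Little Picard bounds the complement of f(ℂ) to at most one point.
e^{3z} is never zero on ℂ, so -1·e^{3z} takes every value in ℂ ∖ {0}. Adding -4 shifts the range to ℂ ∖ {-4}. Thus f omits exactly the value -4.

Omitted value: -4.


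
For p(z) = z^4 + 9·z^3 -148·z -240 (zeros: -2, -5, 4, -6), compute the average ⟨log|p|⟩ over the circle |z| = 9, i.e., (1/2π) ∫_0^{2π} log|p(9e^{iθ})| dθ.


Zeros: -6, -5, -2, 4; r = 9.
Inside |z| < r: -6, -5, -2, 4. Outside (|z| ≥ r): ∅.
p(0) = -240, so log|p(0)| = log(240) = 5.4806.
Apply Jensen: I(r) = log|p(0)| + Σ_k log(r/|z_k|), summed over zeros inside |z| < r.
  log(r/|z_k|) for z_k = -2: log(9/2) = 1.5041
  log(r/|z_k|) for z_k = -5: log(9/5) = 0.5878
  log(r/|z_k|) for z_k = 4: log(9/4) = 0.8109
  log(r/|z_k|) for z_k = -6: log(9/6) = 0.4055
Sum over inside zeros: 3.3083.
I(r) = log|p(0)| + (inside sum) = 5.4806 + 3.3083 = 8.7889.
Closed form (all zeros inside, monic): I(r) = n·log(r) = 4·log(9) = 8.7889. ✓

I(r) ≈ 8.7889.


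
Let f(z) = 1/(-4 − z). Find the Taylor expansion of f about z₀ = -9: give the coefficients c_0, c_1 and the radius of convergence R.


Let w = z − z₀, so z = z₀ + w.
Then -4 − z = -4 − (z₀ + w) = (-4 − z₀) − w = 5 − w.
f(z) = 1/(5 − w) = (1/(5)) · 1/(1 − w/(5)) = Σ_{n≥0} w^n / (5)^(n+1).
So c_n = 1/(5)^(n+1):
  c_0 = 1/(5)^1 = 1/5.
  c_1 = 1/(5)^2 = 1/25.
The series is valid for |w/d| < 1, i.e. |z − z₀| < |d|.
Radius of convergence: R = |-4 − z₀| = |5| = 5 (distance from z₀ to the singularity z = -4).

c_0 = 1/5, c_1 = 1/25; R = 5.


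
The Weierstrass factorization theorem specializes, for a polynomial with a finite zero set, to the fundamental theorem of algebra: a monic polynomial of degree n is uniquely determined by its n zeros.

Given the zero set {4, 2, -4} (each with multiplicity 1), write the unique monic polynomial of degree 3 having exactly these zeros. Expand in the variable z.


The polynomial is p(z) = ∏_{α ∈ S} (z − α), where S = {4, 2, -4}.
Expanding the product yields: p(z) = z^3 -2·z^2 -16·z + 32.
The resulting polynomial has degree 3 and real coefficients as required.

p(z) = z^3 -2·z^2 -16·z + 32.


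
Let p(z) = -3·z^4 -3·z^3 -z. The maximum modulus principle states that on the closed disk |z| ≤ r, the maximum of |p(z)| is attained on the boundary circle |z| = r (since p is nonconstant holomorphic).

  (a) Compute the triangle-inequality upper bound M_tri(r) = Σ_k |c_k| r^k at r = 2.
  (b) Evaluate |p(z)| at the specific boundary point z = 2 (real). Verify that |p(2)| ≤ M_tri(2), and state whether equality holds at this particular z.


Coefficients: c_0 = 0, c_1 = -1, c_2 = 0, c_3 = -3, c_4 = -3. Radius r = 2.
Part (a). Triangle bound: M_tri(r) = Σ_k |c_k| r^k
  = |0|·2^0 + |-1|·2^1 + |0|·2^2 + |-3|·2^3 + |-3|·2^4
  = 0 + 2 + 0 + 24 + 48 = 74.
This bounds M(r) := max_{|z|=r} |p(z)| from above; equality holds iff all terms c_k z^k can be made to align in phase at a single z on |z|=r.
Part (b). At z = 2 (real, on the circle |z| = r):
  p(2) = (0)·2^0 + (-1)·2^1 + (0)·2^2 + (-3)·2^3 + (-3)·2^4 = -74.
  |p(2)| = 74.
Since all nonzero coefficients share the same sign, |p(2)| = 74 = M_tri(2); the triangle bound is attained at z = 2, so in fact M(r) = 74.

M_tri(2) = 74; |p(2)| = 74; equality at z=2: yes.


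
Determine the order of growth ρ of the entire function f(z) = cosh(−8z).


cosh(w) is a linear combination of e^{iw} and e^{−iw} (or e^w, e^{−w} in the hyperbolic case), so |cosh(w)| ≤ e^{|w|}. With w = −8z, |w| ≤ 8|z| + 0 = 8r + 0 on |z| = r, giving M(r) ≤ e^{8r + 0}, so ρ ≤ 1. On a suitable ray (z = it for sin/cos; z = t for sinh/cosh, t real → ∞), |cosh(−8z)| grows like e^{8|t|}/2, so ρ ≥ 1. Hence ρ = 1.
Therefore ρ = 1.

Order ρ = 1.


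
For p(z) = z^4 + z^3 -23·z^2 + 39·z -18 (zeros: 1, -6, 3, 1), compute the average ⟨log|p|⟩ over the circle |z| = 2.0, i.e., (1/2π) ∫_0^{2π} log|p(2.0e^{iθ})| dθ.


Zeros: -6, 1, 1, 3; r = 2.0.
Inside |z| < r: 1, 1. Outside (|z| ≥ r): -6, 3.
p(0) = -18, so log|p(0)| = log(18) = 2.8904.
Apply Jensen: I(r) = log|p(0)| + Σ_k log(r/|z_k|), summed over zeros inside |z| < r.
  log(r/|z_k|) for z_k = 1: log(2.0/1) = 0.6931
  log(r/|z_k|) for z_k = 1: log(2.0/1) = 0.6931
  Outside zeros (-6, 3) contribute nothing to the Jensen sum.
Sum over inside zeros: 1.3863.
I(r) = log|p(0)| + (inside sum) = 2.8904 + 1.3863 = 4.2767.
Note: since some zeros are outside |z| ≤ r, the simplified n·log(r) form does NOT apply — only the inside zeros contribute.

I(r) ≈ 4.2767.


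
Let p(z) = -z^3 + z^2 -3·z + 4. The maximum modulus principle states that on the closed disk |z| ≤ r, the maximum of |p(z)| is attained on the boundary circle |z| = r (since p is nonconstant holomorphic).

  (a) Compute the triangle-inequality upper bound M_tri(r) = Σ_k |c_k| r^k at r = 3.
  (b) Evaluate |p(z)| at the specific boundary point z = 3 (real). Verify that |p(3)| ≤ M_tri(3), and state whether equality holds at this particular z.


Coefficients: c_0 = 4, c_1 = -3, c_2 = 1, c_3 = -1. Radius r = 3.
Part (a). Triangle bound: M_tri(r) = Σ_k |c_k| r^k
  = |4|·3^0 + |-3|·3^1 + |1|·3^2 + |-1|·3^3
  = 4 + 9 + 9 + 27 = 49.
This bounds M(r) := max_{|z|=r} |p(z)| from above; equality holds iff all terms c_k z^k can be made to align in phase at a single z on |z|=r.
Part (b). At z = 3 (real, on the circle |z| = r):
  p(3) = (4)·3^0 + (-3)·3^1 + (1)·3^2 + (-1)·3^3 = -23.
  |p(3)| = 23.
Check: |p(3)| = 23 ≤ 49 = M_tri(3). ✓ Equality does not hold at z = 3 (the coefficients have mixed signs, so the terms do not all align in phase there).

M_tri(3) = 49; |p(3)| = 23; equality at z=3: no.


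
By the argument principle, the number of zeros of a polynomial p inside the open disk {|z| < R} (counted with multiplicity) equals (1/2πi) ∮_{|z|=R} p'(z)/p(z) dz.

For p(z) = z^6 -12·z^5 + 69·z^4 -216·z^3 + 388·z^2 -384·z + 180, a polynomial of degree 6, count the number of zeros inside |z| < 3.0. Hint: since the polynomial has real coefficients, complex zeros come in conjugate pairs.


The zeros of p are: (2 + 1i), (2 - 1i), (1 + 1i), (1 - 1i), (3 + 3i), (3 - 3i).
Their magnitudes are: 2.236, 2.236, 1.414, 1.414, 4.243, 4.243.
Zeros with |z| < R = 3.0: (2 + 1i), (2 - 1i), (1 + 1i), (1 - 1i).
Count = 4.
By the argument principle, (1/2πi) ∮_{|z|=R} p'(z)/p(z) dz equals exactly this count.

Number of zeros inside |z| < 3.0: 4.


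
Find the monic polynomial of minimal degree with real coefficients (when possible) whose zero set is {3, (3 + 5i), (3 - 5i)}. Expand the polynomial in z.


The polynomial is p(z) = ∏_{α ∈ S} (z − α), where S = {3, (3 + 5i), (3 - 5i)}.
Expanding the product yields: p(z) = z^3 -9·z^2 + 52·z -102.
Note conjugate pairs combine to real quadratics: (z − (3+5i))(z − (3−5i)) = z² − 6z + 34.
The resulting polynomial has degree 3 and real coefficients as required.

p(z) = z^3 -9·z^2 + 52·z -102.


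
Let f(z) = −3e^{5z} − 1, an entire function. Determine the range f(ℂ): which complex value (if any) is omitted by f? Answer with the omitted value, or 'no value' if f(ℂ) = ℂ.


Little Picard bounds the complement of f(ℂ) to at most one point.
e^{5z} is never zero on ℂ, so -3·e^{5z} takes every value in ℂ ∖ {0}. Adding -1 shifts the range to ℂ ∖ {-1}. Thus f omits exactly the value -1.

Omitted value: -1.


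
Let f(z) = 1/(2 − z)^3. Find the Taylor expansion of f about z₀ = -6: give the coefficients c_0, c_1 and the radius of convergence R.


Let w = z − z₀, so z = z₀ + w.
Then 2 − z = 2 − (z₀ + w) = (2 − z₀) − w = 8 − w.
f(z) = 1/(8 − w)^3 = (1/(8)^3) · (1 − w/(8))^{−3}.
By the binomial series (1−u)^{−3} = Σ_{n≥0} C(n+2, 2) u^n for |u|<1, with u = w/(8):
  c_n = C(n+2, 2) / (8)^(n+3).
  c_0 = 1/(8)^3 = 1/512.
  c_1 = 3/(8)^4 = 3/4096.
The series is valid for |w/d| < 1, i.e. |z − z₀| < |d|.
Radius of convergence: R = |2 − z₀| = |8| = 8 (distance from z₀ to the singularity z = 2).

c_0 = 1/512, c_1 = 3/4096; R = 8.


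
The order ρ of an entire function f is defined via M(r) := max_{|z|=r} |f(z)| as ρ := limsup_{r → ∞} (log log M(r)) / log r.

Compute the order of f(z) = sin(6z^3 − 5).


Write sin(w) = (e^{iw} ± e^{−iw})/(2 or 2i), so |sin(w)| ≤ e^{|w|}. With w = 6z^3 − 5, |w| ≤ 6r^3 + 5 on |z|=r, giving M(r) ≤ e^{6r^3 + 5} and ρ ≤ 3. For the lower bound, choose z on |z|=r with 6z^3 purely imaginary of modulus 6r^3; then |sin(6z^3 − 5)| grows like e^{6r^3}/2, so ρ ≥ 3. Hence ρ = 3.
Therefore ρ = 3.

Order ρ = 3.


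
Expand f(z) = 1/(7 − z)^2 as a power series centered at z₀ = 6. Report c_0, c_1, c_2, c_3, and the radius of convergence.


Let w = z − z₀, so z = z₀ + w.
Then 7 − z = 7 − (z₀ + w) = (7 − z₀) − w = 1 − w.
f(z) = 1/(1 − w)^2 = (1/(1)^2) · (1 − w/(1))^{−2}.
By the binomial series (1−u)^{−2} = Σ_{n≥0} C(n+1, 1) u^n for |u|<1, with u = w/(1):
  c_n = C(n+1, 1) / (1)^(n+2).
  c_0 = 1/(1)^2 = 1.
  c_1 = 2/(1)^3 = 2.
  c_2 = 3/(1)^4 = 3.
  c_3 = 4/(1)^5 = 4.
The series is valid for |w/d| < 1, i.e. |z − z₀| < |d|.
Radius of convergence: R = |7 − z₀| = |1| = 1 (distance from z₀ to the singularity z = 7).

c_0 = 1, c_1 = 2, c_2 = 3, c_3 = 4; R = 1.


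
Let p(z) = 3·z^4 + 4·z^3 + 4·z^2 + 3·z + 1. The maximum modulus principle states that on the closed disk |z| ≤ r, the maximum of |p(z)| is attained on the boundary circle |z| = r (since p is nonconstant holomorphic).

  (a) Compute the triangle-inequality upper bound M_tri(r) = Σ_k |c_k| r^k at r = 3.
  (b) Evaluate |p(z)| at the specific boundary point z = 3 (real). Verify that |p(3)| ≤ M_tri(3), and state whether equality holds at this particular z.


Coefficients: c_0 = 1, c_1 = 3, c_2 = 4, c_3 = 4, c_4 = 3. Radius r = 3.
Part (a). Triangle bound: M_tri(r) = Σ_k |c_k| r^k
  = |1|·3^0 + |3|·3^1 + |4|·3^2 + |4|·3^3 + |3|·3^4
  = 1 + 9 + 36 + 108 + 243 = 397.
This bounds M(r) := max_{|z|=r} |p(z)| from above; equality holds iff all terms c_k z^k can be made to align in phase at a single z on |z|=r.
Part (b). At z = 3 (real, on the circle |z| = r):
  p(3) = (1)·3^0 + (3)·3^1 + (4)·3^2 + (4)·3^3 + (3)·3^4 = 397.
  |p(3)| = 397.
Since all nonzero coefficients share the same sign, |p(3)| = 397 = M_tri(3); the triangle bound is attained at z = 3, so in fact M(r) = 397.

M_tri(3) = 397; |p(3)| = 397; equality at z=3: yes.
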